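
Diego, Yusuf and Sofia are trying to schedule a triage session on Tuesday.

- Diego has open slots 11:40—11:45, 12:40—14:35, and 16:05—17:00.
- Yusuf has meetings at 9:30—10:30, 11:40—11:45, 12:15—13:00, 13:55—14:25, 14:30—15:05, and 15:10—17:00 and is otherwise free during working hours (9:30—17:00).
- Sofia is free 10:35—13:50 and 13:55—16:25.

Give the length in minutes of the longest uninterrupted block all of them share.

Yusuf free within 09:30–17:00: 10:30–11:40, 11:45–12:15, 13:00–13:55, 14:25–14:30, 15:05–15:10.
Diego ∩ Yusuf: 13:00–13:55, 14:25–14:30.
Diego ∩ Yusuf ∩ Sofia: 13:00–13:50, 14:25–14:30.
Common window lengths: 50, 5 min; longest is 50.

50 minutes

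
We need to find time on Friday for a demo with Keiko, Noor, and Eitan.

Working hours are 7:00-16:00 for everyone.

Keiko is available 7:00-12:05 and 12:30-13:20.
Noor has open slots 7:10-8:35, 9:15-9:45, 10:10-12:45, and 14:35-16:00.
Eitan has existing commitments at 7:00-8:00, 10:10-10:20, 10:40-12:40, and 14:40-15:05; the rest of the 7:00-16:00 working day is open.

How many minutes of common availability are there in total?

90 minutes

Eitan free within 07:00–16:00: 08:00–10:10, 10:20–10:40, 12:40–14:40, 15:05–16:00.
Keiko ∩ Noor: 07:10–08:35, 09:15–09:45, 10:10–12:05, 12:30–12:45.
Keiko ∩ Noor ∩ Eitan: 08:00–08:35, 09:15–09:45, 10:20–10:40, 12:40–12:45.
Total common minutes: 35 + 30 + 20 + 5 = 90.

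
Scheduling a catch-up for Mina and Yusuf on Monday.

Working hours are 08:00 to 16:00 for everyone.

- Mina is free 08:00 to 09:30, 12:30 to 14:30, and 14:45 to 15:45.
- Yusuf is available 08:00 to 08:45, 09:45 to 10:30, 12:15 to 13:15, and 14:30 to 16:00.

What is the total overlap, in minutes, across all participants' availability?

150 minutes

Mina ∩ Yusuf: 08:00–08:45, 12:30–13:15, 14:45–15:45.
Total common minutes: 45 + 45 + 60 = 150.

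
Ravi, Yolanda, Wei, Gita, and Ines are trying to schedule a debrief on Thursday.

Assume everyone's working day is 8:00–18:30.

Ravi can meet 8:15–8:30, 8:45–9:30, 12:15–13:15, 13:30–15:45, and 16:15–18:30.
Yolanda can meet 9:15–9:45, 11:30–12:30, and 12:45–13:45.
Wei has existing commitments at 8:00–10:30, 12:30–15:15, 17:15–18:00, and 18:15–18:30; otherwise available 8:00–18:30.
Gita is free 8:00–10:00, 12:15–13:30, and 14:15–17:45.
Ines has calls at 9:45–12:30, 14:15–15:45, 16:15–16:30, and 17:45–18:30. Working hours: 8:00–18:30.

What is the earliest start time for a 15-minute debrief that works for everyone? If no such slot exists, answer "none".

none

Wei free within 08:00–18:30: 10:30–12:30, 15:15–17:15, 18:00–18:15.
Ines free within 08:00–18:30: 08:00–09:45, 12:30–14:15, 15:45–16:15, 16:30–17:45.
Ravi ∩ Yolanda: 09:15–09:30, 12:15–12:30, 12:45–13:15, 13:30–13:45.
Ravi ∩ Yolanda ∩ Wei: 12:15–12:30.
Ravi ∩ Yolanda ∩ Wei ∩ Gita: 12:15–12:30.
Ravi ∩ Yolanda ∩ Wei ∩ Gita ∩ Ines: (none).
Windows ≥ 15 min: (none).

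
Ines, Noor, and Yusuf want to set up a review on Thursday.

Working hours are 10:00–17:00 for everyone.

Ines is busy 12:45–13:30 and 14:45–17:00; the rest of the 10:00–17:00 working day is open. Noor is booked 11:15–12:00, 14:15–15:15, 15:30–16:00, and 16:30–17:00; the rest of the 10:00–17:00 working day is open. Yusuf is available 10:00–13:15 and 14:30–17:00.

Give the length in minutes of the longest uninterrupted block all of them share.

75 minutes

Ines free within 10:00–17:00: 10:00–12:45, 13:30–14:45.
Noor free within 10:00–17:00: 10:00–11:15, 12:00–14:15, 15:15–15:30, 16:00–16:30.
Ines ∩ Noor: 10:00–11:15, 12:00–12:45, 13:30–14:15.
Ines ∩ Noor ∩ Yusuf: 10:00–11:15, 12:00–12:45.
Common window lengths: 75, 45 min; longest is 75.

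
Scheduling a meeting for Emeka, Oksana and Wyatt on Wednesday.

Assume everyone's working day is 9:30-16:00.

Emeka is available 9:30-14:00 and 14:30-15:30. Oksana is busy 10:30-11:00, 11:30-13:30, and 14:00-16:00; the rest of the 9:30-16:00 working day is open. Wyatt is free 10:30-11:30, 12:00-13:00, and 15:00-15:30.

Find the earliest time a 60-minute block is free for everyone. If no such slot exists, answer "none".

Oksana free within 09:30–16:00: 09:30–10:30, 11:00–11:30, 13:30–14:00.
Emeka ∩ Oksana: 09:30–10:30, 11:00–11:30, 13:30–14:00.
Emeka ∩ Oksana ∩ Wyatt: 11:00–11:30.
Windows ≥ 60 min: (none).

none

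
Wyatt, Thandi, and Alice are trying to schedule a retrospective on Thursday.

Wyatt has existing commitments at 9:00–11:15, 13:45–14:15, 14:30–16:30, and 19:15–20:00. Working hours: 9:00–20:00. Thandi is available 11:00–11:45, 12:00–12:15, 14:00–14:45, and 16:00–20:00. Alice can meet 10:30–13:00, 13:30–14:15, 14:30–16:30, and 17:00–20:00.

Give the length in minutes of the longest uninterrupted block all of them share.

Wyatt free within 09:00–20:00: 11:15–13:45, 14:15–14:30, 16:30–19:15.
Wyatt ∩ Thandi: 11:15–11:45, 12:00–12:15, 14:15–14:30, 16:30–19:15.
Wyatt ∩ Thandi ∩ Alice: 11:15–11:45, 12:00–12:15, 17:00–19:15.
Common window lengths: 30, 15, 135 min; longest is 135.

135 minutes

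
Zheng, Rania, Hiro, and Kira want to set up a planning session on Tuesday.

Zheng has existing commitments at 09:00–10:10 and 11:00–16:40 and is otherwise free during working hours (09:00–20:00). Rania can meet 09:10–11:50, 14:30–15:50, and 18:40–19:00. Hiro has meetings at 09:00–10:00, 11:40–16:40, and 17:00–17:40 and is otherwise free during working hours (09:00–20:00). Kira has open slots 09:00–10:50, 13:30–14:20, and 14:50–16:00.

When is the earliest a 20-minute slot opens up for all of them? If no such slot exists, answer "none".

Zheng free within 09:00–20:00: 10:10–11:00, 16:40–20:00.
Hiro free within 09:00–20:00: 10:00–11:40, 16:40–17:00, 17:40–20:00.
Zheng ∩ Rania: 10:10–11:00, 18:40–19:00.
Zheng ∩ Rania ∩ Hiro: 10:10–11:00, 18:40–19:00.
Zheng ∩ Rania ∩ Hiro ∩ Kira: 10:10–10:50.
Windows ≥ 20 min: 10:10–10:50.
Earliest such window starts at 10:10.

10:10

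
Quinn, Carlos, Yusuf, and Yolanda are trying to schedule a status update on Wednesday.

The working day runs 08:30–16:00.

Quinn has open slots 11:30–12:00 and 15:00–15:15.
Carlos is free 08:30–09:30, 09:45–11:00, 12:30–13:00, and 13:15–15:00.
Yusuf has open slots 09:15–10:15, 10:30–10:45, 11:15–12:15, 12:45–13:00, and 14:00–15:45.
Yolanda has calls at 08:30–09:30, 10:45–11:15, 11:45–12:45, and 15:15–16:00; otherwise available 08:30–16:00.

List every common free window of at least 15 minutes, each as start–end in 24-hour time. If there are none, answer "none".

Yolanda free within 08:30–16:00: 09:30–10:45, 11:15–11:45, 12:45–15:15.
Quinn ∩ Carlos: (none).
Quinn ∩ Carlos ∩ Yusuf: (none).
Quinn ∩ Carlos ∩ Yusuf ∩ Yolanda: (none).
Windows ≥ 15 min: (none).

none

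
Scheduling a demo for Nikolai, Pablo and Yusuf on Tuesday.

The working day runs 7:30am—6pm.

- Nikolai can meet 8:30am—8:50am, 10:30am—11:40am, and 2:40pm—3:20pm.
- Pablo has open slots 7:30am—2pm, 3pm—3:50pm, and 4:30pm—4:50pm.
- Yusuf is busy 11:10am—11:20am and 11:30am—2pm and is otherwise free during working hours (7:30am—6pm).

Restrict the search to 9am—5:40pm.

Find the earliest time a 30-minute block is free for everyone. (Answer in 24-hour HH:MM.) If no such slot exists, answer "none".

Yusuf free within 07:30–18:00: 07:30–11:10, 11:20–11:30, 14:00–18:00.
Nikolai ∩ Pablo: 08:30–08:50, 10:30–11:40, 15:00–15:20.
Nikolai ∩ Pablo ∩ Yusuf: 08:30–08:50, 10:30–11:10, 11:20–11:30, 15:00–15:20.
Restricted to 09:00–17:40: 10:30–11:10, 11:20–11:30, 15:00–15:20.
Windows ≥ 30 min: 10:30–11:10.
Earliest such window starts at 10:30.

10:30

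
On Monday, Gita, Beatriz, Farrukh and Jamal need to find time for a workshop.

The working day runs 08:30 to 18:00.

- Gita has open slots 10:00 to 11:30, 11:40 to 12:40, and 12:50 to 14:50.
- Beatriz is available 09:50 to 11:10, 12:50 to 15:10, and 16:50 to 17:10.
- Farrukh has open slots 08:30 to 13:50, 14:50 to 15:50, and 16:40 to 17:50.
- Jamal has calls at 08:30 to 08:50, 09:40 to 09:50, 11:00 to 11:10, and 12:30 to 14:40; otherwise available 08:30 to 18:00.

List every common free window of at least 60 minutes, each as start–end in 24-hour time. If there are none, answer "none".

10:00–11:00

Jamal free within 08:30–18:00: 08:50–09:40, 09:50–11:00, 11:10–12:30, 14:40–18:00.
Gita ∩ Beatriz: 10:00–11:10, 12:50–14:50.
Gita ∩ Beatriz ∩ Farrukh: 10:00–11:10, 12:50–13:50.
Gita ∩ Beatriz ∩ Farrukh ∩ Jamal: 10:00–11:00.
Windows ≥ 60 min: 10:00–11:00.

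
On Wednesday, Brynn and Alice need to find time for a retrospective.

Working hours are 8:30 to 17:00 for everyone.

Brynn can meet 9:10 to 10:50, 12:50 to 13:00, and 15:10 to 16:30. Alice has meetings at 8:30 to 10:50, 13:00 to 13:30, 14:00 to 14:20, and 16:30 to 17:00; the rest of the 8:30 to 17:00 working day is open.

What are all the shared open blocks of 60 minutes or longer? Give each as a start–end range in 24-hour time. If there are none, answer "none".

15:10–16:30

Alice free within 08:30–17:00: 10:50–13:00, 13:30–14:00, 14:20–16:30.
Brynn ∩ Alice: 12:50–13:00, 15:10–16:30.
Windows ≥ 60 min: 15:10–16:30.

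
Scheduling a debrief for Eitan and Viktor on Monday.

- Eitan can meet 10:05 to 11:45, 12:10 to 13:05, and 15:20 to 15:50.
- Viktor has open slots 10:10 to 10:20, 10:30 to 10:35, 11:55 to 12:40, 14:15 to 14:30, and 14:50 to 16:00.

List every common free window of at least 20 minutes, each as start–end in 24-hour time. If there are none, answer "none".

12:10–12:40, 15:20–15:50

Eitan ∩ Viktor: 10:10–10:20, 10:30–10:35, 12:10–12:40, 15:20–15:50.
Windows ≥ 20 min: 12:10–12:40, 15:20–15:50.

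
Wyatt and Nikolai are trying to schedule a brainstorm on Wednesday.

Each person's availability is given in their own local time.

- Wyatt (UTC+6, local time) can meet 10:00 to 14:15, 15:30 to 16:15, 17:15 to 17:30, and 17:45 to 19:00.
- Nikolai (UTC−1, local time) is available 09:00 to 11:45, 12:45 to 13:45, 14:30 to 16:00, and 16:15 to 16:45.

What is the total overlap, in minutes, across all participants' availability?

Wyatt → UTC: 04:00–08:15, 09:30–10:15, 11:15–11:30, 11:45–13:00.
Nikolai → UTC: 10:00–12:45, 13:45–14:45, 15:30–17:00, 17:15–17:45.
Wyatt ∩ Nikolai: 10:00–10:15, 11:15–11:30, 11:45–12:45.
Total common minutes: 15 + 15 + 60 = 90.

90 minutes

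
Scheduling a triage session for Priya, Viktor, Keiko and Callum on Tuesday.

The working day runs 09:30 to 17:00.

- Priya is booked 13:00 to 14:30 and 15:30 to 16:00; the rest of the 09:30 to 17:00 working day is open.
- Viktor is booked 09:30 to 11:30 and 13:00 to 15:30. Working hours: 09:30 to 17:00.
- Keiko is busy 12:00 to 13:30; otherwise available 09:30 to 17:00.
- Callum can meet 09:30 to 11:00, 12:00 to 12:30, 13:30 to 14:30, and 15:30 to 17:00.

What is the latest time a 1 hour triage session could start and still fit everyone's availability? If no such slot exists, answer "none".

Priya free within 09:30–17:00: 09:30–13:00, 14:30–15:30, 16:00–17:00.
Viktor free within 09:30–17:00: 11:30–13:00, 15:30–17:00.
Keiko free within 09:30–17:00: 09:30–12:00, 13:30–17:00.
Priya ∩ Viktor: 11:30–13:00, 16:00–17:00.
Priya ∩ Viktor ∩ Keiko: 11:30–12:00, 16:00–17:00.
Priya ∩ Viktor ∩ Keiko ∩ Callum: 16:00–17:00.
Windows ≥ 60 min: 16:00–17:00.
Latest start in the last window 16:00–17:00 is 17:00 − 60 min = 16:00.

16:00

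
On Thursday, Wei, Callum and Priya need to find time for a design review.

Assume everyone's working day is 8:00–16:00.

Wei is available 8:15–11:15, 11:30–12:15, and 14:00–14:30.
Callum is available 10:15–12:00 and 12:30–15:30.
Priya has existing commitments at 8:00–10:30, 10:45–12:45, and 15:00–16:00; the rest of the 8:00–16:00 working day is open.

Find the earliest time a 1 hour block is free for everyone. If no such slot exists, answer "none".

none

Priya free within 08:00–16:00: 10:30–10:45, 12:45–15:00.
Wei ∩ Callum: 10:15–11:15, 11:30–12:00, 14:00–14:30.
Wei ∩ Callum ∩ Priya: 10:30–10:45, 14:00–14:30.
Windows ≥ 60 min: (none).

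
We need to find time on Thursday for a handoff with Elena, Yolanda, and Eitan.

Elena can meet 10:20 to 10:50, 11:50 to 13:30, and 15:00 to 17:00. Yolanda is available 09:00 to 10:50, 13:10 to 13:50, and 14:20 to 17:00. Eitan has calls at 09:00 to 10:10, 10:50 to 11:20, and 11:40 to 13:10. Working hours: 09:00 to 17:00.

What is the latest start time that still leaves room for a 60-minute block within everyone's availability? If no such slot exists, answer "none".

Eitan free within 09:00–17:00: 10:10–10:50, 11:20–11:40, 13:10–17:00.
Elena ∩ Yolanda: 10:20–10:50, 13:10–13:30, 15:00–17:00.
Elena ∩ Yolanda ∩ Eitan: 10:20–10:50, 13:10–13:30, 15:00–17:00.
Windows ≥ 60 min: 15:00–17:00.
Latest start in the last window 15:00–17:00 is 17:00 − 60 min = 16:00.

16:00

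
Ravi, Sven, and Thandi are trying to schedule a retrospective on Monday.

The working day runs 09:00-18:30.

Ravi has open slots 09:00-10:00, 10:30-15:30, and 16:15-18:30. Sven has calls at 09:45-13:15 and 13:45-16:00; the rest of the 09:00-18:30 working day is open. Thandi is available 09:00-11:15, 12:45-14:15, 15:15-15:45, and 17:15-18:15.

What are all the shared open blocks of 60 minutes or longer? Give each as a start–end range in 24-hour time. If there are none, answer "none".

Sven free within 09:00–18:30: 09:00–09:45, 13:15–13:45, 16:00–18:30.
Ravi ∩ Sven: 09:00–09:45, 13:15–13:45, 16:15–18:30.
Ravi ∩ Sven ∩ Thandi: 09:00–09:45, 13:15–13:45, 17:15–18:15.
Windows ≥ 60 min: 17:15–18:15.

17:15–18:15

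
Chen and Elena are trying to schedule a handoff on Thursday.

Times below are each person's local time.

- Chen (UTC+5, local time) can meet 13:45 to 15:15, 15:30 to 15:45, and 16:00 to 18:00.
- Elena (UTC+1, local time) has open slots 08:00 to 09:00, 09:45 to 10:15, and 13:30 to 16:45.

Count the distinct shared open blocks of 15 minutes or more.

2

Chen → UTC: 08:45–10:15, 10:30–10:45, 11:00–13:00.
Elena → UTC: 07:00–08:00, 08:45–09:15, 12:30–15:45.
Chen ∩ Elena: 08:45–09:15, 12:30–13:00.
Windows ≥ 15 min: 08:45–09:15, 12:30–13:00.
That's 2 windows.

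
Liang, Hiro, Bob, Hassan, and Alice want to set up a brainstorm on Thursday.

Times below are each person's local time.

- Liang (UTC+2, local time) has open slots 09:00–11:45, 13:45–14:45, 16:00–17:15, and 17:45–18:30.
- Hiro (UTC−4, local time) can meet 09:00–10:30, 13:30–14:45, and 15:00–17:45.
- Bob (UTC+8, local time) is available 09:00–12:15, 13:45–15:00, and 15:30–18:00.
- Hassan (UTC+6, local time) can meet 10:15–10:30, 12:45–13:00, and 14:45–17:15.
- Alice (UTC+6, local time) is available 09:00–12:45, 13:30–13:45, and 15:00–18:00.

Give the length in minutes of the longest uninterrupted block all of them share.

0 minutes

Liang → UTC: 07:00–09:45, 11:45–12:45, 14:00–15:15, 15:45–16:30.
Hiro → UTC: 13:00–14:30, 17:30–18:45, 19:00–21:45.
Bob → UTC: 01:00–04:15, 05:45–07:00, 07:30–10:00.
Hassan → UTC: 04:15–04:30, 06:45–07:00, 08:45–11:15.
Alice → UTC: 03:00–06:45, 07:30–07:45, 09:00–12:00.
Liang ∩ Hiro: 14:00–14:30.
Liang ∩ Hiro ∩ Bob: (none).
Liang ∩ Hiro ∩ Bob ∩ Hassan: (none).
Liang ∩ Hiro ∩ Bob ∩ Hassan ∩ Alice: (none).
No common window.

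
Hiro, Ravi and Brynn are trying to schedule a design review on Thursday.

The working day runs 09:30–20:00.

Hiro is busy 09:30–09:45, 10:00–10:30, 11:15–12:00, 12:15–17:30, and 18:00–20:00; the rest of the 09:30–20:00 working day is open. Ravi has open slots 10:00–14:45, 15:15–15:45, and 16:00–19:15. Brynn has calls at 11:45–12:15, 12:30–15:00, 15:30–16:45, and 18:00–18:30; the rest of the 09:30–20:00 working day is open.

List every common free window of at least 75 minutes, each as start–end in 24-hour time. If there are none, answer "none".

Hiro free within 09:30–20:00: 09:45–10:00, 10:30–11:15, 12:00–12:15, 17:30–18:00.
Brynn free within 09:30–20:00: 09:30–11:45, 12:15–12:30, 15:00–15:30, 16:45–18:00, 18:30–20:00.
Hiro ∩ Ravi: 10:30–11:15, 12:00–12:15, 17:30–18:00.
Hiro ∩ Ravi ∩ Brynn: 10:30–11:15, 17:30–18:00.
Windows ≥ 75 min: (none).

none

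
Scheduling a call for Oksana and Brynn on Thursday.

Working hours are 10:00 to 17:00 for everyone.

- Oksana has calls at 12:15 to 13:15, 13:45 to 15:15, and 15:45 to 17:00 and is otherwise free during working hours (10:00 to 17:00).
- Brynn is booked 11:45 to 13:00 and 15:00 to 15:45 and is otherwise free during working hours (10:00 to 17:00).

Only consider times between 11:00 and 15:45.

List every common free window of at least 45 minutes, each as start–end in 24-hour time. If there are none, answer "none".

Oksana free within 10:00–17:00: 10:00–12:15, 13:15–13:45, 15:15–15:45.
Brynn free within 10:00–17:00: 10:00–11:45, 13:00–15:00, 15:45–17:00.
Oksana ∩ Brynn: 10:00–11:45, 13:15–13:45.
Restricted to 11:00–15:45: 11:00–11:45, 13:15–13:45.
Windows ≥ 45 min: 11:00–11:45.

11:00–11:45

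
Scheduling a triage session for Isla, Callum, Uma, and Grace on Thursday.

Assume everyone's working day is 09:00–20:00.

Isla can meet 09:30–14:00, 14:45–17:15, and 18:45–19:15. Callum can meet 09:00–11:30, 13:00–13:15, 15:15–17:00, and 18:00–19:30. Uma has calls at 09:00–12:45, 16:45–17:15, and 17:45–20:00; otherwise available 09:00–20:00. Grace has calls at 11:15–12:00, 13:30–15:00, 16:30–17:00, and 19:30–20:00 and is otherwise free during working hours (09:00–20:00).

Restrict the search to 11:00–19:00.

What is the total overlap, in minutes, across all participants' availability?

90 minutes

Uma free within 09:00–20:00: 12:45–16:45, 17:15–17:45.
Grace free within 09:00–20:00: 09:00–11:15, 12:00–13:30, 15:00–16:30, 17:00–19:30.
Isla ∩ Callum: 09:30–11:30, 13:00–13:15, 15:15–17:00, 18:45–19:15.
Isla ∩ Callum ∩ Uma: 13:00–13:15, 15:15–16:45.
Isla ∩ Callum ∩ Uma ∩ Grace: 13:00–13:15, 15:15–16:30.
Restricted to 11:00–19:00: 13:00–13:15, 15:15–16:30.
Total common minutes: 15 + 75 = 90.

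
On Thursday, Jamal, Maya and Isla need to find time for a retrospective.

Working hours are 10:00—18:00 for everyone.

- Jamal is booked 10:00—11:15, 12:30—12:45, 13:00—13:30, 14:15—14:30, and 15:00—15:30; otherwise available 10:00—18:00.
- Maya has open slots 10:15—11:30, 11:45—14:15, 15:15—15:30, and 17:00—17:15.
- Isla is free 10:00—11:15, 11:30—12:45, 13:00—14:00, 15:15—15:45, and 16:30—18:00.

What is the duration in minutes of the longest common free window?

45 minutes

Jamal free within 10:00–18:00: 11:15–12:30, 12:45–13:00, 13:30–14:15, 14:30–15:00, 15:30–18:00.
Jamal ∩ Maya: 11:15–11:30, 11:45–12:30, 12:45–13:00, 13:30–14:15, 17:00–17:15.
Jamal ∩ Maya ∩ Isla: 11:45–12:30, 13:30–14:00, 17:00–17:15.
Common window lengths: 45, 30, 15 min; longest is 45.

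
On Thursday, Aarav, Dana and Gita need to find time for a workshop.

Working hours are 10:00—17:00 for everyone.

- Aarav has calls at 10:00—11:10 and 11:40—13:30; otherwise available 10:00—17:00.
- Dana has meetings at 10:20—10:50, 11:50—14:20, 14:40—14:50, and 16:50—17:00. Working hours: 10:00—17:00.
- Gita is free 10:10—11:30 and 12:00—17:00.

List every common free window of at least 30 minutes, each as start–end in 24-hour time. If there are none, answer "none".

14:50–16:50

Aarav free within 10:00–17:00: 11:10–11:40, 13:30–17:00.
Dana free within 10:00–17:00: 10:00–10:20, 10:50–11:50, 14:20–14:40, 14:50–16:50.
Aarav ∩ Dana: 11:10–11:40, 14:20–14:40, 14:50–16:50.
Aarav ∩ Dana ∩ Gita: 11:10–11:30, 14:20–14:40, 14:50–16:50.
Windows ≥ 30 min: 14:50–16:50.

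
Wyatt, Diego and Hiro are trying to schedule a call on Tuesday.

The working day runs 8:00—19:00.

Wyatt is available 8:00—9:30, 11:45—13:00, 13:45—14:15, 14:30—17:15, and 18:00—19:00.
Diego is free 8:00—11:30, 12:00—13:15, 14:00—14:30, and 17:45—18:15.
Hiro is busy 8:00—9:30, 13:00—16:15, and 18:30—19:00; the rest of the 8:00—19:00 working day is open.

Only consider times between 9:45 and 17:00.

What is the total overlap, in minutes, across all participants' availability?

Hiro free within 08:00–19:00: 09:30–13:00, 16:15–18:30.
Wyatt ∩ Diego: 08:00–09:30, 12:00–13:00, 14:00–14:15, 18:00–18:15.
Wyatt ∩ Diego ∩ Hiro: 12:00–13:00, 18:00–18:15.
Restricted to 09:45–17:00: 12:00–13:00.
Total common minutes: 60.

60 minutes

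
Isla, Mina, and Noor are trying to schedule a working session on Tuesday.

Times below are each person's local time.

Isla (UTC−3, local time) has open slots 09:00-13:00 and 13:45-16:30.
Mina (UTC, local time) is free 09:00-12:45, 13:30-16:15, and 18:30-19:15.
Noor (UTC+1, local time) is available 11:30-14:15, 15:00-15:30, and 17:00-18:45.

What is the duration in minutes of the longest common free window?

45 minutes

Isla → UTC: 12:00–16:00, 16:45–19:30.
Mina → UTC: 09:00–12:45, 13:30–16:15, 18:30–19:15.
Noor → UTC: 10:30–13:15, 14:00–14:30, 16:00–17:45.
Isla ∩ Mina: 12:00–12:45, 13:30–16:00, 18:30–19:15.
Isla ∩ Mina ∩ Noor: 12:00–12:45, 14:00–14:30.
Common window lengths: 45, 30 min; longest is 45.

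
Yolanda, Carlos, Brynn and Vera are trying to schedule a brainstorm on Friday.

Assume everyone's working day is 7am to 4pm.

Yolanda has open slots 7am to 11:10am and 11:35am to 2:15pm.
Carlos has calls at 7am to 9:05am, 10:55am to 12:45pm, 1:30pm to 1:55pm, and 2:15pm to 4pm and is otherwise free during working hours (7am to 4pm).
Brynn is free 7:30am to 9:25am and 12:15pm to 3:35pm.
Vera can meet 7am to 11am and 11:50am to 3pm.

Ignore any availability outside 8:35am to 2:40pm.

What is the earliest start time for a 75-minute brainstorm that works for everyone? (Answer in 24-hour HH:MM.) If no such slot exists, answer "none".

none

Carlos free within 07:00–16:00: 09:05–10:55, 12:45–13:30, 13:55–14:15.
Yolanda ∩ Carlos: 09:05–10:55, 12:45–13:30, 13:55–14:15.
Yolanda ∩ Carlos ∩ Brynn: 09:05–09:25, 12:45–13:30, 13:55–14:15.
Yolanda ∩ Carlos ∩ Brynn ∩ Vera: 09:05–09:25, 12:45–13:30, 13:55–14:15.
Restricted to 08:35–14:40: 09:05–09:25, 12:45–13:30, 13:55–14:15.
Windows ≥ 75 min: (none).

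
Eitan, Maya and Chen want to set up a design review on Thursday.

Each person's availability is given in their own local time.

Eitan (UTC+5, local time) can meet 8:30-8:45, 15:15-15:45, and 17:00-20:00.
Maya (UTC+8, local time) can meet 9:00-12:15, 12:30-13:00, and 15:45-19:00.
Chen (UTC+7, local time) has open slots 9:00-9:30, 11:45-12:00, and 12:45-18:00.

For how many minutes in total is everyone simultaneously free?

30 minutes

Eitan → UTC: 03:30–03:45, 10:15–10:45, 12:00–15:00.
Maya → UTC: 01:00–04:15, 04:30–05:00, 07:45–11:00.
Chen → UTC: 02:00–02:30, 04:45–05:00, 05:45–11:00.
Eitan ∩ Maya: 03:30–03:45, 10:15–10:45.
Eitan ∩ Maya ∩ Chen: 10:15–10:45.
Total common minutes: 30.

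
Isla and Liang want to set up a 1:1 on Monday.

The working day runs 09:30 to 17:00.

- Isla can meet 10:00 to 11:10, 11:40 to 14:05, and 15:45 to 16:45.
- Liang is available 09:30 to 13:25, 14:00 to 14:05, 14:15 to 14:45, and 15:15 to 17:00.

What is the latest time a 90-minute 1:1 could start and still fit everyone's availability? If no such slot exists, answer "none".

11:55

Isla ∩ Liang: 10:00–11:10, 11:40–13:25, 14:00–14:05, 15:45–16:45.
Windows ≥ 90 min: 11:40–13:25.
Latest start in the last window 11:40–13:25 is 13:25 − 90 min = 11:55.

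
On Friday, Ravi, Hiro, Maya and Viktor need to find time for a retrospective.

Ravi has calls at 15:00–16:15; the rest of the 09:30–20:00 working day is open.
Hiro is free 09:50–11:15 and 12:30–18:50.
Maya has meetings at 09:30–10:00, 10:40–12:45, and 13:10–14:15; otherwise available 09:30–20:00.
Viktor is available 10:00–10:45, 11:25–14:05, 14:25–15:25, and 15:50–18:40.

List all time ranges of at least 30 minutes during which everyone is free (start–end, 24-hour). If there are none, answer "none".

10:00–10:40, 14:25–15:00, 16:15–18:40

Ravi free within 09:30–20:00: 09:30–15:00, 16:15–20:00.
Maya free within 09:30–20:00: 10:00–10:40, 12:45–13:10, 14:15–20:00.
Ravi ∩ Hiro: 09:50–11:15, 12:30–15:00, 16:15–18:50.
Ravi ∩ Hiro ∩ Maya: 10:00–10:40, 12:45–13:10, 14:15–15:00, 16:15–18:50.
Ravi ∩ Hiro ∩ Maya ∩ Viktor: 10:00–10:40, 12:45–13:10, 14:25–15:00, 16:15–18:40.
Windows ≥ 30 min: 10:00–10:40, 14:25–15:00, 16:15–18:40.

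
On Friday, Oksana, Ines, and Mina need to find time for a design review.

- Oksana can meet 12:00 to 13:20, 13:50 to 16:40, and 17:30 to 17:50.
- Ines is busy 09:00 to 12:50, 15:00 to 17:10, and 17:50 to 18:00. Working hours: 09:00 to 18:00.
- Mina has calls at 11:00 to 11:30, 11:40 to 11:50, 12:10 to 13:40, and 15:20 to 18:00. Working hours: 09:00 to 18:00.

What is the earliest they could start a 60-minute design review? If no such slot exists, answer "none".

13:50

Ines free within 09:00–18:00: 12:50–15:00, 17:10–17:50.
Mina free within 09:00–18:00: 09:00–11:00, 11:30–11:40, 11:50–12:10, 13:40–15:20.
Oksana ∩ Ines: 12:50–13:20, 13:50–15:00, 17:30–17:50.
Oksana ∩ Ines ∩ Mina: 13:50–15:00.
Windows ≥ 60 min: 13:50–15:00.
Earliest such window starts at 13:50.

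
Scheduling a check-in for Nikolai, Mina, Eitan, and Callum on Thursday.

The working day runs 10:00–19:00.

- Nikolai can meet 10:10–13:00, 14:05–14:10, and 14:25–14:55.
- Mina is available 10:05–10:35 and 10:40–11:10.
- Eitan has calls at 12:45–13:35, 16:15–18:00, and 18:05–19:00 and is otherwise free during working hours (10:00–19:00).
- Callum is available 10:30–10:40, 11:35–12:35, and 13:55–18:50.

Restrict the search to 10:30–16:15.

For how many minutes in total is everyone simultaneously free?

5 minutes

Eitan free within 10:00–19:00: 10:00–12:45, 13:35–16:15, 18:00–18:05.
Nikolai ∩ Mina: 10:10–10:35, 10:40–11:10.
Nikolai ∩ Mina ∩ Eitan: 10:10–10:35, 10:40–11:10.
Nikolai ∩ Mina ∩ Eitan ∩ Callum: 10:30–10:35.
Restricted to 10:30–16:15: 10:30–10:35.
Total common minutes: 5.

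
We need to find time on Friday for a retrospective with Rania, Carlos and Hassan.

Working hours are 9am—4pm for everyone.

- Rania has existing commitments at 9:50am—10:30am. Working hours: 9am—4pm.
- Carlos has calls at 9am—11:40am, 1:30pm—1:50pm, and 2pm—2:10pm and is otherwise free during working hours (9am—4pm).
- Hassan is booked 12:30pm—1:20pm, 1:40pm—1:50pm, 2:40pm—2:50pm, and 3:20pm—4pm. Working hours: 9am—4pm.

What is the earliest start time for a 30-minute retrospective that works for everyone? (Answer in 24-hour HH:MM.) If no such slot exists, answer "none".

11:40

Rania free within 09:00–16:00: 09:00–09:50, 10:30–16:00.
Carlos free within 09:00–16:00: 11:40–13:30, 13:50–14:00, 14:10–16:00.
Hassan free within 09:00–16:00: 09:00–12:30, 13:20–13:40, 13:50–14:40, 14:50–15:20.
Rania ∩ Carlos: 11:40–13:30, 13:50–14:00, 14:10–16:00.
Rania ∩ Carlos ∩ Hassan: 11:40–12:30, 13:20–13:30, 13:50–14:00, 14:10–14:40, 14:50–15:20.
Windows ≥ 30 min: 11:40–12:30, 14:10–14:40, 14:50–15:20.
Earliest such window starts at 11:40.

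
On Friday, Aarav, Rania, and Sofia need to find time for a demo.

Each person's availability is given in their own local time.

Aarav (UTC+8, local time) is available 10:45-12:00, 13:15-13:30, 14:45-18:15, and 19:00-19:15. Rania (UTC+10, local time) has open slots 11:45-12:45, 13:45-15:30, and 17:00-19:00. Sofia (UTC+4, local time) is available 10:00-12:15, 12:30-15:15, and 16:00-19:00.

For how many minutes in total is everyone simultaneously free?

105 minutes

Aarav → UTC: 02:45–04:00, 05:15–05:30, 06:45–10:15, 11:00–11:15.
Rania → UTC: 01:45–02:45, 03:45–05:30, 07:00–09:00.
Sofia → UTC: 06:00–08:15, 08:30–11:15, 12:00–15:00.
Aarav ∩ Rania: 03:45–04:00, 05:15–05:30, 07:00–09:00.
Aarav ∩ Rania ∩ Sofia: 07:00–08:15, 08:30–09:00.
Total common minutes: 75 + 30 = 105.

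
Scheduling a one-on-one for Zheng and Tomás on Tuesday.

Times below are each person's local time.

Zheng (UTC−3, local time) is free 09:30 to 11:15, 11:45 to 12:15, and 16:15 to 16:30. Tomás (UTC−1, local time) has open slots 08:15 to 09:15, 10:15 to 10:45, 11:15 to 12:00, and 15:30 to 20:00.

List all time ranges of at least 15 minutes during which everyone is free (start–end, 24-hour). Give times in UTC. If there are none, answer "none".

Zheng → UTC: 12:30–14:15, 14:45–15:15, 19:15–19:30.
Tomás → UTC: 09:15–10:15, 11:15–11:45, 12:15–13:00, 16:30–21:00.
Zheng ∩ Tomás: 12:30–13:00, 19:15–19:30.
Windows ≥ 15 min: 12:30–13:00, 19:15–19:30.

12:30–13:00, 19:15–19:30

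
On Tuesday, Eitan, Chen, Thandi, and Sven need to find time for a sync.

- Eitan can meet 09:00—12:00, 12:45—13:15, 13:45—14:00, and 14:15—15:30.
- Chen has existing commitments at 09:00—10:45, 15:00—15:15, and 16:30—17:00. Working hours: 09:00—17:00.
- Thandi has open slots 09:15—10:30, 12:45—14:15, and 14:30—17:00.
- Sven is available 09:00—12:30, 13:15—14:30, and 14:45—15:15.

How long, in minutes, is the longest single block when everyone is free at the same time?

15 minutes

Chen free within 09:00–17:00: 10:45–15:00, 15:15–16:30.
Eitan ∩ Chen: 10:45–12:00, 12:45–13:15, 13:45–14:00, 14:15–15:00, 15:15–15:30.
Eitan ∩ Chen ∩ Thandi: 12:45–13:15, 13:45–14:00, 14:30–15:00, 15:15–15:30.
Eitan ∩ Chen ∩ Thandi ∩ Sven: 13:45–14:00, 14:45–15:00.
Common window lengths: 15, 15 min; longest is 15.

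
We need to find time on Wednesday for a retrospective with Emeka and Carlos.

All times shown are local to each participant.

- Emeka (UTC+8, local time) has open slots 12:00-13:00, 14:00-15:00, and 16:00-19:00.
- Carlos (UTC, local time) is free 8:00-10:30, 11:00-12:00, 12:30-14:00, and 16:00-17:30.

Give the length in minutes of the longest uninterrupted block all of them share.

150 minutes

Emeka → UTC: 04:00–05:00, 06:00–07:00, 08:00–11:00.
Carlos → UTC: 08:00–10:30, 11:00–12:00, 12:30–14:00, 16:00–17:30.
Emeka ∩ Carlos: 08:00–10:30.
Single common window of 150 minutes.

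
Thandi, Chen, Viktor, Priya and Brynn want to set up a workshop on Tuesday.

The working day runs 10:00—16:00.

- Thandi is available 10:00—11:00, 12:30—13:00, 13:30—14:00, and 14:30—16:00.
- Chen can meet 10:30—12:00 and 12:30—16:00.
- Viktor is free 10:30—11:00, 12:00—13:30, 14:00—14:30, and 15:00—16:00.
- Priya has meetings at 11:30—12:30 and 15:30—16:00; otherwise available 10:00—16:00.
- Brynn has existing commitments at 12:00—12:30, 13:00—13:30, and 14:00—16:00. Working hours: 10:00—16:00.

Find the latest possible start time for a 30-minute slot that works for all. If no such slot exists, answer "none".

12:30

Priya free within 10:00–16:00: 10:00–11:30, 12:30–15:30.
Brynn free within 10:00–16:00: 10:00–12:00, 12:30–13:00, 13:30–14:00.
Thandi ∩ Chen: 10:30–11:00, 12:30–13:00, 13:30–14:00, 14:30–16:00.
Thandi ∩ Chen ∩ Viktor: 10:30–11:00, 12:30–13:00, 15:00–16:00.
Thandi ∩ Chen ∩ Viktor ∩ Priya: 10:30–11:00, 12:30–13:00, 15:00–15:30.
Thandi ∩ Chen ∩ Viktor ∩ Priya ∩ Brynn: 10:30–11:00, 12:30–13:00.
Windows ≥ 30 min: 10:30–11:00, 12:30–13:00.
Latest start in the last window 12:30–13:00 is 13:00 − 30 min = 12:30.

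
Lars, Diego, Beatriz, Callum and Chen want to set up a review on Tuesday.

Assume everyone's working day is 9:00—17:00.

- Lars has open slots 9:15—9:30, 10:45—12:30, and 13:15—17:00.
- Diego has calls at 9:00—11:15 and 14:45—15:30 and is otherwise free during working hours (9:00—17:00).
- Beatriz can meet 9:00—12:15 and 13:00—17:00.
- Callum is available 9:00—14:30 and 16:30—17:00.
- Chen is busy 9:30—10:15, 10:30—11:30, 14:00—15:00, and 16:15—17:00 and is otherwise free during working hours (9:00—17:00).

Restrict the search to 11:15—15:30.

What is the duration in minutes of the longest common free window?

45 minutes

Diego free within 09:00–17:00: 11:15–14:45, 15:30–17:00.
Chen free within 09:00–17:00: 09:00–09:30, 10:15–10:30, 11:30–14:00, 15:00–16:15.
Lars ∩ Diego: 11:15–12:30, 13:15–14:45, 15:30–17:00.
Lars ∩ Diego ∩ Beatriz: 11:15–12:15, 13:15–14:45, 15:30–17:00.
Lars ∩ Diego ∩ Beatriz ∩ Callum: 11:15–12:15, 13:15–14:30, 16:30–17:00.
Lars ∩ Diego ∩ Beatriz ∩ Callum ∩ Chen: 11:30–12:15, 13:15–14:00.
Restricted to 11:15–15:30: 11:30–12:15, 13:15–14:00.
Common window lengths: 45, 45 min; longest is 45.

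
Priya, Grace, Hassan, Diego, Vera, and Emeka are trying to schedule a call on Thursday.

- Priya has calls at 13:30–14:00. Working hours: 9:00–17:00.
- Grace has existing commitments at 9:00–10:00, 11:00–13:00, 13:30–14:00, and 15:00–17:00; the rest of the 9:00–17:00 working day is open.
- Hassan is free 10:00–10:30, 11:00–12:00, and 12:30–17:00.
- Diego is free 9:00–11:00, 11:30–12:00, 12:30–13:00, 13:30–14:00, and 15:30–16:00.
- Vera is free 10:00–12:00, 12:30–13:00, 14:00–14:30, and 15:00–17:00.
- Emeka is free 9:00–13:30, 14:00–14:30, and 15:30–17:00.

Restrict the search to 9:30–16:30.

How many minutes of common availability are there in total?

30 minutes

Priya free within 09:00–17:00: 09:00–13:30, 14:00–17:00.
Grace free within 09:00–17:00: 10:00–11:00, 13:00–13:30, 14:00–15:00.
Priya ∩ Grace: 10:00–11:00, 13:00–13:30, 14:00–15:00.
Priya ∩ Grace ∩ Hassan: 10:00–10:30, 13:00–13:30, 14:00–15:00.
Priya ∩ Grace ∩ Hassan ∩ Diego: 10:00–10:30.
Priya ∩ Grace ∩ Hassan ∩ Diego ∩ Vera: 10:00–10:30.
Priya ∩ Grace ∩ Hassan ∩ Diego ∩ Vera ∩ Emeka: 10:00–10:30.
Restricted to 09:30–16:30: 10:00–10:30.
Total common minutes: 30.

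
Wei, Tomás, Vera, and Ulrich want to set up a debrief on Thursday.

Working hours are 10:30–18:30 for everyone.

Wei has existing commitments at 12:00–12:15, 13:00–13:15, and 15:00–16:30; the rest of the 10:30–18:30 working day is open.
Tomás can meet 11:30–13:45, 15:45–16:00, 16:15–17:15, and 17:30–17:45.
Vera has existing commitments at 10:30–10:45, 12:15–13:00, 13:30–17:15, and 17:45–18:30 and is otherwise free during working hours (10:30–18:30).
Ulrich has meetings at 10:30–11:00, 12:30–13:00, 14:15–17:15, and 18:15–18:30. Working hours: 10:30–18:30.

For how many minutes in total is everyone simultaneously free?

Wei free within 10:30–18:30: 10:30–12:00, 12:15–13:00, 13:15–15:00, 16:30–18:30.
Vera free within 10:30–18:30: 10:45–12:15, 13:00–13:30, 17:15–17:45.
Ulrich free within 10:30–18:30: 11:00–12:30, 13:00–14:15, 17:15–18:15.
Wei ∩ Tomás: 11:30–12:00, 12:15–13:00, 13:15–13:45, 16:30–17:15, 17:30–17:45.
Wei ∩ Tomás ∩ Vera: 11:30–12:00, 13:15–13:30, 17:30–17:45.
Wei ∩ Tomás ∩ Vera ∩ Ulrich: 11:30–12:00, 13:15–13:30, 17:30–17:45.
Total common minutes: 30 + 15 + 15 = 60.

60 minutes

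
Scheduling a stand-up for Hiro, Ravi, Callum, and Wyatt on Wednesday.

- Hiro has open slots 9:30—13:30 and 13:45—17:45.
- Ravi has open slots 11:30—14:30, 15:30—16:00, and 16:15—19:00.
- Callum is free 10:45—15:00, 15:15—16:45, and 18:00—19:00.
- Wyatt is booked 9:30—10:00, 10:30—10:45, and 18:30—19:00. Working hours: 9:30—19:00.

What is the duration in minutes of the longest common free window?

120 minutes

Wyatt free within 09:30–19:00: 10:00–10:30, 10:45–18:30.
Hiro ∩ Ravi: 11:30–13:30, 13:45–14:30, 15:30–16:00, 16:15–17:45.
Hiro ∩ Ravi ∩ Callum: 11:30–13:30, 13:45–14:30, 15:30–16:00, 16:15–16:45.
Hiro ∩ Ravi ∩ Callum ∩ Wyatt: 11:30–13:30, 13:45–14:30, 15:30–16:00, 16:15–16:45.
Common window lengths: 120, 45, 30, 30 min; longest is 120.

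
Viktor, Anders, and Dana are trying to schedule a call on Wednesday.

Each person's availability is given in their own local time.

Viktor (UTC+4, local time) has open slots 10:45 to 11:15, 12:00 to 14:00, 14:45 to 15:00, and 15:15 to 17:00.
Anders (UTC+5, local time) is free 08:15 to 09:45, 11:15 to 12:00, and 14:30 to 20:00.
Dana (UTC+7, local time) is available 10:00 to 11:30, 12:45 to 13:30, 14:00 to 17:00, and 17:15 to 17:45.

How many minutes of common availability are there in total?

Viktor → UTC: 06:45–07:15, 08:00–10:00, 10:45–11:00, 11:15–13:00.
Anders → UTC: 03:15–04:45, 06:15–07:00, 09:30–15:00.
Dana → UTC: 03:00–04:30, 05:45–06:30, 07:00–10:00, 10:15–10:45.
Viktor ∩ Anders: 06:45–07:00, 09:30–10:00, 10:45–11:00, 11:15–13:00.
Viktor ∩ Anders ∩ Dana: 09:30–10:00.
Total common minutes: 30.

30 minutes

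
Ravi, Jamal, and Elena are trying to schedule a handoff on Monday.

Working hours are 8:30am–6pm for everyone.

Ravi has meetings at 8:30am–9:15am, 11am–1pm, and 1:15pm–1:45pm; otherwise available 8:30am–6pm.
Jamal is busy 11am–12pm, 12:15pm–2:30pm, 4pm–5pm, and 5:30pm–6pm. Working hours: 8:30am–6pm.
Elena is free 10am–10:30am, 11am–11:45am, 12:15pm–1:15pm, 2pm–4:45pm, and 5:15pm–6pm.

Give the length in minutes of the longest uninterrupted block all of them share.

90 minutes

Ravi free within 08:30–18:00: 09:15–11:00, 13:00–13:15, 13:45–18:00.
Jamal free within 08:30–18:00: 08:30–11:00, 12:00–12:15, 14:30–16:00, 17:00–17:30.
Ravi ∩ Jamal: 09:15–11:00, 14:30–16:00, 17:00–17:30.
Ravi ∩ Jamal ∩ Elena: 10:00–10:30, 14:30–16:00, 17:15–17:30.
Common window lengths: 30, 90, 15 min; longest is 90.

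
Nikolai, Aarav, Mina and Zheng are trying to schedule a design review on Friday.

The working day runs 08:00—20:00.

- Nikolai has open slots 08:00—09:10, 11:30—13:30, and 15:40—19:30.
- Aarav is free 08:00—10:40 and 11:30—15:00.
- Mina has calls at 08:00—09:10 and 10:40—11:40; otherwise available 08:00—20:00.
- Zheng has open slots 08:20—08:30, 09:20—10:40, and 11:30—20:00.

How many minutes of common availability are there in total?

Mina free within 08:00–20:00: 09:10–10:40, 11:40–20:00.
Nikolai ∩ Aarav: 08:00–09:10, 11:30–13:30.
Nikolai ∩ Aarav ∩ Mina: 11:40–13:30.
Nikolai ∩ Aarav ∩ Mina ∩ Zheng: 11:40–13:30.
Total common minutes: 110.

110 minutes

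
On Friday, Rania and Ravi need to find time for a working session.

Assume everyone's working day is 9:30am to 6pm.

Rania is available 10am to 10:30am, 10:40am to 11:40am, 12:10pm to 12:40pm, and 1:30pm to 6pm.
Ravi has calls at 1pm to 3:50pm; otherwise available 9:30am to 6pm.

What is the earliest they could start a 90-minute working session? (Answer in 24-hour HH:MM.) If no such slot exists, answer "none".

15:50

Ravi free within 09:30–18:00: 09:30–13:00, 15:50–18:00.
Rania ∩ Ravi: 10:00–10:30, 10:40–11:40, 12:10–12:40, 15:50–18:00.
Windows ≥ 90 min: 15:50–18:00.
Earliest such window starts at 15:50.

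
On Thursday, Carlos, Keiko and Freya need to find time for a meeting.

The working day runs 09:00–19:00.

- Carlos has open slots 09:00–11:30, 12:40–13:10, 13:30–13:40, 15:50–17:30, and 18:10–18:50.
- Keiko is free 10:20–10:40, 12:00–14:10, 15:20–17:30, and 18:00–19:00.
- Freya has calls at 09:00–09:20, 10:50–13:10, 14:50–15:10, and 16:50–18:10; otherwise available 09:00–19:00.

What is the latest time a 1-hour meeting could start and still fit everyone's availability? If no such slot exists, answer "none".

15:50

Freya free within 09:00–19:00: 09:20–10:50, 13:10–14:50, 15:10–16:50, 18:10–19:00.
Carlos ∩ Keiko: 10:20–10:40, 12:40–13:10, 13:30–13:40, 15:50–17:30, 18:10–18:50.
Carlos ∩ Keiko ∩ Freya: 10:20–10:40, 13:30–13:40, 15:50–16:50, 18:10–18:50.
Windows ≥ 60 min: 15:50–16:50.
Latest start in the last window 15:50–16:50 is 16:50 − 60 min = 15:50.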